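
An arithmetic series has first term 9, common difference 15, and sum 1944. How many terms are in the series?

Using S = n/2 × [2a + (n-1)d]
1944 = n/2 × [2(9) + (n-1)(15)]
1944 = n/2 × [18 + 15n - 15]
3888 = n × [3 + 15n]
15n² + (3)n - 3888 = 0
Discriminant: Δ = (3)² - 4(15)(-3888) = 9 + 233280 = 233289
√Δ = 483
n = [-(3) + √Δ] / (2·15) = (-3 + 483) / 30 = 480 / 30 = 16
(The negative root is discarded since n must be a positive integer.)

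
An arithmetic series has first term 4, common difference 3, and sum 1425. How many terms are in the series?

Using S = n/2 × [2a + (n-1)d]
1425 = n/2 × [2(4) + (n-1)(3)]
1425 = n/2 × [8 + 3n - 3]
2850 = n × [5 + 3n]
3n² + (5)n - 2850 = 0
Discriminant: Δ = (5)² - 4(3)(-2850) = 25 + 34200 = 34225
√Δ = 185
n = [-(5) + √Δ] / (2·3) = (-5 + 185) / 6 = 180 / 6 = 30
(The negative root is discarded since n must be a positive integer.)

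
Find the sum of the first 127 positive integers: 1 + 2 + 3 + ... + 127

Formula: ∑k = n(n+1)/2
= 127×128/2
= 16256/2
= 8128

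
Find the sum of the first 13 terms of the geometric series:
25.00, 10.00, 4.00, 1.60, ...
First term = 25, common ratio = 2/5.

Sₙ = a(1 - rⁿ) / (1 - r)
S_13 = 25(1 - (2/5)^13) / (1 - (2/5))
S_13 = 25(1 - (8192/1220703125)) / (3/5)
S_13 = 406898311/9765625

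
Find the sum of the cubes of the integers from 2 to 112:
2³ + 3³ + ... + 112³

Use ∑_{k=1}^{n} k³ = [n(n+1)/2]², then subtract the first 1 terms.
∑_{k=1}^{112} k³ = [112×113/2]² = 6328² = 40043584
∑_{k=1}^{1} k³ = [1×2/2]² = 1² = 1
∑_{k=2}^{112} k³ = 40043584 - 1 = 40043583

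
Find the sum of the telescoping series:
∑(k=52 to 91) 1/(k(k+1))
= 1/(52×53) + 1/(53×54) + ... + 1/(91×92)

Partial fractions: 1/(k(k+1)) = 1/k - 1/(k+1)
The series telescopes:
= (1/52 - 1/53) + (1/53 - 1/54) + ... + (1/91 - 1/92)
= 1/52 - 1/92
= 5/598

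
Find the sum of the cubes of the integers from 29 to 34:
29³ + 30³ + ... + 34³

Use ∑_{k=1}^{n} k³ = [n(n+1)/2]², then subtract the first 28 terms.
∑_{k=1}^{34} k³ = [34×35/2]² = 595² = 354025
∑_{k=1}^{28} k³ = [28×29/2]² = 406² = 164836
∑_{k=29}^{34} k³ = 354025 - 164836 = 189189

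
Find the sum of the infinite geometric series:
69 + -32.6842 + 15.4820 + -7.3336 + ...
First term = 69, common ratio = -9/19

For |r| < 1, S = a / (1 - r)
S = 69 / (1 - (-9/19))
S = 69 / (28/19)
S = 1311/28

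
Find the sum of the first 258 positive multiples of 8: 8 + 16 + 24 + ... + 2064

Factor out 8: = 8(1 + 2 + ... + 258) = 8 × n(n+1)/2
= 8 × 258×259/2
= 8 × 33411
= 267288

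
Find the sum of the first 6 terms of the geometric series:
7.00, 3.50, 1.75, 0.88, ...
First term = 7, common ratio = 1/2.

Sₙ = a(1 - rⁿ) / (1 - r)
S_6 = 7(1 - (1/2)^6) / (1 - (1/2))
S_6 = 7(1 - (1/64)) / (1/2)
S_6 = 441/32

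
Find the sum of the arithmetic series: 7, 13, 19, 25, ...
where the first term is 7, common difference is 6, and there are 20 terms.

Sₙ = n/2 × (first + last)
Last term = a + (n-1)d = 7 + (20-1)×6 = 121
S_20 = 20/2 × (7 + 121)
S_20 = 20/2 × 128 = 1280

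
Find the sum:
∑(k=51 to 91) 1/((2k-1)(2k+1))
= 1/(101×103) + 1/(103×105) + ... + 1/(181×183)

Partial fractions: 1/((2k-1)(2k+1)) = (1/2)[1/(2k-1) - 1/(2k+1)]
The series telescopes:
= (1/2)[1/101 - 1/183]
= 41/18483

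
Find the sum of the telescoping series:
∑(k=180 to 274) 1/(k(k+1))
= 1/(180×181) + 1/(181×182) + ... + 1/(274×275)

Partial fractions: 1/(k(k+1)) = 1/k - 1/(k+1)
The series telescopes:
= (1/180 - 1/181) + (1/181 - 1/182) + ... + (1/274 - 1/275)
= 1/180 - 1/275
= 19/9900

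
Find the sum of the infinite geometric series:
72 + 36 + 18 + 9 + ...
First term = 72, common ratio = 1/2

For |r| < 1, S = a / (1 - r)
S = 72 / (1 - (1/2))
S = 72 / (1/2)
S = 144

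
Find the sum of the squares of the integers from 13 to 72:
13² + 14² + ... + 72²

Use ∑_{k=1}^{n} k² = n(n+1)(2n+1)/6, then subtract the first 12 terms.
∑_{k=1}^{72} k² = 72×73×145/6 = 127020
∑_{k=1}^{12} k² = 12×13×25/6 = 650
∑_{k=13}^{72} k² = 127020 - 650 = 126370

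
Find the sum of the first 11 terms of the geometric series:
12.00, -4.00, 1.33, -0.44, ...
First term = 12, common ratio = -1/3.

Sₙ = a(1 - rⁿ) / (1 - r)
S_11 = 12(1 - (-1/3)^11) / (1 - (-1/3))
S_11 = 12(1 - (-1/177147)) / (4/3)
S_11 = 177148/19683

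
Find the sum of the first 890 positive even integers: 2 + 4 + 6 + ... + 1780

Sum of first n even numbers = n(n+1)
= 890×891
= 792990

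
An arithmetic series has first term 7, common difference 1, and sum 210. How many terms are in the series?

Using S = n/2 × [2a + (n-1)d]
210 = n/2 × [2(7) + (n-1)(1)]
210 = n/2 × [14 + 1n - 1]
420 = n × [13 + 1n]
1n² + (13)n - 420 = 0
Discriminant: Δ = (13)² - 4(1)(-420) = 169 + 1680 = 1849
√Δ = 43
n = [-(13) + √Δ] / (2·1) = (-13 + 43) / 2 = 30 / 2 = 15
(The negative root is discarded since n must be a positive integer.)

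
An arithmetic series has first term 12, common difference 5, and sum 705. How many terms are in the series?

Using S = n/2 × [2a + (n-1)d]
705 = n/2 × [2(12) + (n-1)(5)]
705 = n/2 × [24 + 5n - 5]
1410 = n × [19 + 5n]
5n² + (19)n - 1410 = 0
Discriminant: Δ = (19)² - 4(5)(-1410) = 361 + 28200 = 28561
√Δ = 169
n = [-(19) + √Δ] / (2·5) = (-19 + 169) / 10 = 150 / 10 = 15
(The negative root is discarded since n must be a positive integer.)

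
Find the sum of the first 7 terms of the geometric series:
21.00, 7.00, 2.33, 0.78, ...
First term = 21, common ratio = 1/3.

Sₙ = a(1 - rⁿ) / (1 - r)
S_7 = 21(1 - (1/3)^7) / (1 - (1/3))
S_7 = 21(1 - (1/2187)) / (2/3)
S_7 = 7651/243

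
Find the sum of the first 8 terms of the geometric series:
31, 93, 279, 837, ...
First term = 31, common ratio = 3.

Sₙ = a(1 - rⁿ) / (1 - r)
S_8 = 31(1 - 3^8) / (1 - 3)
S_8 = 31(1 - 6561) / (-2)
S_8 = 101680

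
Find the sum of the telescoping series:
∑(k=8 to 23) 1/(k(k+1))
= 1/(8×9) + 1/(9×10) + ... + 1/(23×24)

Partial fractions: 1/(k(k+1)) = 1/k - 1/(k+1)
The series telescopes:
= (1/8 - 1/9) + (1/9 - 1/10) + ... + (1/23 - 1/24)
= 1/8 - 1/24
= 1/12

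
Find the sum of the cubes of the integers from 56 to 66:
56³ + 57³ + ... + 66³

Use ∑_{k=1}^{n} k³ = [n(n+1)/2]², then subtract the first 55 terms.
∑_{k=1}^{66} k³ = [66×67/2]² = 2211² = 4888521
∑_{k=1}^{55} k³ = [55×56/2]² = 1540² = 2371600
∑_{k=56}^{66} k³ = 4888521 - 2371600 = 2516921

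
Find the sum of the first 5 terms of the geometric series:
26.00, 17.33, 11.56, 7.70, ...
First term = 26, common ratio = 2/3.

Sₙ = a(1 - rⁿ) / (1 - r)
S_5 = 26(1 - (2/3)^5) / (1 - (2/3))
S_5 = 26(1 - (32/243)) / (1/3)
S_5 = 5486/81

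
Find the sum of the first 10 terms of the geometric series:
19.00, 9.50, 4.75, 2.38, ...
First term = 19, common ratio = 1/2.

Sₙ = a(1 - rⁿ) / (1 - r)
S_10 = 19(1 - (1/2)^10) / (1 - (1/2))
S_10 = 19(1 - (1/1024)) / (1/2)
S_10 = 19437/512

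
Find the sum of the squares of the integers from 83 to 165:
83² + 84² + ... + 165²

Use ∑_{k=1}^{n} k² = n(n+1)(2n+1)/6, then subtract the first 82 terms.
∑_{k=1}^{165} k² = 165×166×331/6 = 1511015
∑_{k=1}^{82} k² = 82×83×165/6 = 187165
∑_{k=83}^{165} k² = 1511015 - 187165 = 1323850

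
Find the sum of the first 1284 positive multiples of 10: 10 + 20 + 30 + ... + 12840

Factor out 10: = 10(1 + 2 + ... + 1284) = 10 × n(n+1)/2
= 10 × 1284×1285/2
= 10 × 824970
= 8249700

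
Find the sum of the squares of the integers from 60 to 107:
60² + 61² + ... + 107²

Use ∑_{k=1}^{n} k² = n(n+1)(2n+1)/6, then subtract the first 59 terms.
∑_{k=1}^{107} k² = 107×108×215/6 = 414090
∑_{k=1}^{59} k² = 59×60×119/6 = 70210
∑_{k=60}^{107} k² = 414090 - 70210 = 343880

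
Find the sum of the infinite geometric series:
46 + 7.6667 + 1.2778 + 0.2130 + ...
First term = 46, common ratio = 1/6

For |r| < 1, S = a / (1 - r)
S = 46 / (1 - (1/6))
S = 46 / (5/6)
S = 276/5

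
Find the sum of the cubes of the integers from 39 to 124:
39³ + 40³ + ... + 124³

Use ∑_{k=1}^{n} k³ = [n(n+1)/2]², then subtract the first 38 terms.
∑_{k=1}^{124} k³ = [124×125/2]² = 7750² = 60062500
∑_{k=1}^{38} k³ = [38×39/2]² = 741² = 549081
∑_{k=39}^{124} k³ = 60062500 - 549081 = 59513419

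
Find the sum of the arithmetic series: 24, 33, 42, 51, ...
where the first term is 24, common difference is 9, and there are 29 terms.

Sₙ = n/2 × (first + last)
Last term = a + (n-1)d = 24 + (29-1)×9 = 276
S_29 = 29/2 × (24 + 276)
S_29 = 29/2 × 300 = 4350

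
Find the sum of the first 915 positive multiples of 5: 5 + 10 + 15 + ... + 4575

Factor out 5: = 5(1 + 2 + ... + 915) = 5 × n(n+1)/2
= 5 × 915×916/2
= 5 × 419070
= 2095350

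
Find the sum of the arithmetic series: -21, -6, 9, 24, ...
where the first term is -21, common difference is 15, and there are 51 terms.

Sₙ = n/2 × (first + last)
Last term = a + (n-1)d = -21 + (51-1)×15 = 729
S_51 = 51/2 × (-21 + 729)
S_51 = 51/2 × 708 = 18054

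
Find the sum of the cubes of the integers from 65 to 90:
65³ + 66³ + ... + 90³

Use ∑_{k=1}^{n} k³ = [n(n+1)/2]², then subtract the first 64 terms.
∑_{k=1}^{90} k³ = [90×91/2]² = 4095² = 16769025
∑_{k=1}^{64} k³ = [64×65/2]² = 2080² = 4326400
∑_{k=65}^{90} k³ = 16769025 - 4326400 = 12442625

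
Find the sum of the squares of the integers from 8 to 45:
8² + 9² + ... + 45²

Use ∑_{k=1}^{n} k² = n(n+1)(2n+1)/6, then subtract the first 7 terms.
∑_{k=1}^{45} k² = 45×46×91/6 = 31395
∑_{k=1}^{7} k² = 7×8×15/6 = 140
∑_{k=8}^{45} k² = 31395 - 140 = 31255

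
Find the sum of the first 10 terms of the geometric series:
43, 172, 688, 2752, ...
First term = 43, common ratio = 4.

Sₙ = a(1 - rⁿ) / (1 - r)
S_10 = 43(1 - 4^10) / (1 - 4)
S_10 = 43(1 - 1048576) / (-3)
S_10 = 15029575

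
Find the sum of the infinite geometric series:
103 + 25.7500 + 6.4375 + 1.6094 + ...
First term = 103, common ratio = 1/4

For |r| < 1, S = a / (1 - r)
S = 103 / (1 - (1/4))
S = 103 / (3/4)
S = 412/3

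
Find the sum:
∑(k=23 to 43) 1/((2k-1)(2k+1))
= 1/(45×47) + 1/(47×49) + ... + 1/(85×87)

Partial fractions: 1/((2k-1)(2k+1)) = (1/2)[1/(2k-1) - 1/(2k+1)]
The series telescopes:
= (1/2)[1/45 - 1/87]
= 7/1305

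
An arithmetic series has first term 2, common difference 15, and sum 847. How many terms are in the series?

Using S = n/2 × [2a + (n-1)d]
847 = n/2 × [2(2) + (n-1)(15)]
847 = n/2 × [4 + 15n - 15]
1694 = n × [-11 + 15n]
15n² + (-11)n - 1694 = 0
Discriminant: Δ = (-11)² - 4(15)(-1694) = 121 + 101640 = 101761
√Δ = 319
n = [-(-11) + √Δ] / (2·15) = (11 + 319) / 30 = 330 / 30 = 11
(The negative root is discarded since n must be a positive integer.)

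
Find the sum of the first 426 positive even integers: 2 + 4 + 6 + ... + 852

Sum of first n even numbers = n(n+1)
= 426×427
= 181902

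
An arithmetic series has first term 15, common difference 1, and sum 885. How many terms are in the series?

Using S = n/2 × [2a + (n-1)d]
885 = n/2 × [2(15) + (n-1)(1)]
885 = n/2 × [30 + 1n - 1]
1770 = n × [29 + 1n]
1n² + (29)n - 1770 = 0
Discriminant: Δ = (29)² - 4(1)(-1770) = 841 + 7080 = 7921
√Δ = 89
n = [-(29) + √Δ] / (2·1) = (-29 + 89) / 2 = 60 / 2 = 30
(The negative root is discarded since n must be a positive integer.)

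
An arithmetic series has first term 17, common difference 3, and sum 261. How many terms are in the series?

Using S = n/2 × [2a + (n-1)d]
261 = n/2 × [2(17) + (n-1)(3)]
261 = n/2 × [34 + 3n - 3]
522 = n × [31 + 3n]
3n² + (31)n - 522 = 0
Discriminant: Δ = (31)² - 4(3)(-522) = 961 + 6264 = 7225
√Δ = 85
n = [-(31) + √Δ] / (2·3) = (-31 + 85) / 6 = 54 / 6 = 9
(The negative root is discarded since n must be a positive integer.)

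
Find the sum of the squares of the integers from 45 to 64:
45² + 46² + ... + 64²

Use ∑_{k=1}^{n} k² = n(n+1)(2n+1)/6, then subtract the first 44 terms.
∑_{k=1}^{64} k² = 64×65×129/6 = 89440
∑_{k=1}^{44} k² = 44×45×89/6 = 29370
∑_{k=45}^{64} k² = 89440 - 29370 = 60070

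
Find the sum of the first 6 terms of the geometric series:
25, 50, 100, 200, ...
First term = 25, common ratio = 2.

Sₙ = a(1 - rⁿ) / (1 - r)
S_6 = 25(1 - 2^6) / (1 - 2)
S_6 = 25(1 - 64) / (-1)
S_6 = 1575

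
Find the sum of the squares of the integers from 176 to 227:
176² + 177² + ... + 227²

Use ∑_{k=1}^{n} k² = n(n+1)(2n+1)/6, then subtract the first 175 terms.
∑_{k=1}^{227} k² = 227×228×455/6 = 3924830
∑_{k=1}^{175} k² = 175×176×351/6 = 1801800
∑_{k=176}^{227} k² = 3924830 - 1801800 = 2123030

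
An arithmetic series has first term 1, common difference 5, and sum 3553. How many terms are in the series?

Using S = n/2 × [2a + (n-1)d]
3553 = n/2 × [2(1) + (n-1)(5)]
3553 = n/2 × [2 + 5n - 5]
7106 = n × [-3 + 5n]
5n² + (-3)n - 7106 = 0
Discriminant: Δ = (-3)² - 4(5)(-7106) = 9 + 142120 = 142129
√Δ = 377
n = [-(-3) + √Δ] / (2·5) = (3 + 377) / 10 = 380 / 10 = 38
(The negative root is discarded since n must be a positive integer.)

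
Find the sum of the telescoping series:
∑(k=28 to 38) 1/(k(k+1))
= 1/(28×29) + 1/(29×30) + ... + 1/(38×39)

Partial fractions: 1/(k(k+1)) = 1/k - 1/(k+1)
The series telescopes:
= (1/28 - 1/29) + (1/29 - 1/30) + ... + (1/38 - 1/39)
= 1/28 - 1/39
= 11/1092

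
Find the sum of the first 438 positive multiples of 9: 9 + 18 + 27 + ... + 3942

Factor out 9: = 9(1 + 2 + ... + 438) = 9 × n(n+1)/2
= 9 × 438×439/2
= 9 × 96141
= 865269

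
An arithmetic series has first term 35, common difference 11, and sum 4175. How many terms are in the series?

Using S = n/2 × [2a + (n-1)d]
4175 = n/2 × [2(35) + (n-1)(11)]
4175 = n/2 × [70 + 11n - 11]
8350 = n × [59 + 11n]
11n² + (59)n - 8350 = 0
Discriminant: Δ = (59)² - 4(11)(-8350) = 3481 + 367400 = 370881
√Δ = 609
n = [-(59) + √Δ] / (2·11) = (-59 + 609) / 22 = 550 / 22 = 25
(The negative root is discarded since n must be a positive integer.)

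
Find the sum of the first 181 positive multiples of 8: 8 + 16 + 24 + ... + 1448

Factor out 8: = 8(1 + 2 + ... + 181) = 8 × n(n+1)/2
= 8 × 181×182/2
= 8 × 16471
= 131768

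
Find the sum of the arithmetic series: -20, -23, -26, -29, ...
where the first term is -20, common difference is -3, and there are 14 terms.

Sₙ = n/2 × (first + last)
Last term = a + (n-1)d = -20 + (14-1)×(-3) = -59
S_14 = 14/2 × (-20 + (-59))
S_14 = 14/2 × (-79) = -553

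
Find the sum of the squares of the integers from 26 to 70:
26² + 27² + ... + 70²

Use ∑_{k=1}^{n} k² = n(n+1)(2n+1)/6, then subtract the first 25 terms.
∑_{k=1}^{70} k² = 70×71×141/6 = 116795
∑_{k=1}^{25} k² = 25×26×51/6 = 5525
∑_{k=26}^{70} k² = 116795 - 5525 = 111270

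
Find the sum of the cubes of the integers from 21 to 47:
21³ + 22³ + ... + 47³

Use ∑_{k=1}^{n} k³ = [n(n+1)/2]², then subtract the first 20 terms.
∑_{k=1}^{47} k³ = [47×48/2]² = 1128² = 1272384
∑_{k=1}^{20} k³ = [20×21/2]² = 210² = 44100
∑_{k=21}^{47} k³ = 1272384 - 44100 = 1228284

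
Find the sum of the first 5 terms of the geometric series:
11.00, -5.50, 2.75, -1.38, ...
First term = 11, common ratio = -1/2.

Sₙ = a(1 - rⁿ) / (1 - r)
S_5 = 11(1 - (-1/2)^5) / (1 - (-1/2))
S_5 = 11(1 - (-1/32)) / (3/2)
S_5 = 121/16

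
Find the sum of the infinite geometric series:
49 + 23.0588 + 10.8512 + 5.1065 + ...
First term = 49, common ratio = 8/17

For |r| < 1, S = a / (1 - r)
S = 49 / (1 - (8/17))
S = 49 / (9/17)
S = 833/9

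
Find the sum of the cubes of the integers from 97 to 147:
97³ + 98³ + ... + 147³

Use ∑_{k=1}^{n} k³ = [n(n+1)/2]², then subtract the first 96 terms.
∑_{k=1}^{147} k³ = [147×148/2]² = 10878² = 118330884
∑_{k=1}^{96} k³ = [96×97/2]² = 4656² = 21678336
∑_{k=97}^{147} k³ = 118330884 - 21678336 = 96652548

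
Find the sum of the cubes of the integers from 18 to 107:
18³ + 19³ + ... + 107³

Use ∑_{k=1}^{n} k³ = [n(n+1)/2]², then subtract the first 17 terms.
∑_{k=1}^{107} k³ = [107×108/2]² = 5778² = 33385284
∑_{k=1}^{17} k³ = [17×18/2]² = 153² = 23409
∑_{k=18}^{107} k³ = 33385284 - 23409 = 33361875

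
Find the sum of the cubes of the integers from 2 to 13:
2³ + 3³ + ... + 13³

Use ∑_{k=1}^{n} k³ = [n(n+1)/2]², then subtract the first 1 terms.
∑_{k=1}^{13} k³ = [13×14/2]² = 91² = 8281
∑_{k=1}^{1} k³ = [1×2/2]² = 1² = 1
∑_{k=2}^{13} k³ = 8281 - 1 = 8280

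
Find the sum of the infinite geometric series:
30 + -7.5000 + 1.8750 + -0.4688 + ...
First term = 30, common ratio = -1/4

For |r| < 1, S = a / (1 - r)
S = 30 / (1 - (-1/4))
S = 30 / (5/4)
S = 24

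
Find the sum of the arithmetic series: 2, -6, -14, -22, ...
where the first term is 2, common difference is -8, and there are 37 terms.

Sₙ = n/2 × (first + last)
Last term = a + (n-1)d = 2 + (37-1)×(-8) = -286
S_37 = 37/2 × (2 + (-286))
S_37 = 37/2 × (-284) = -5254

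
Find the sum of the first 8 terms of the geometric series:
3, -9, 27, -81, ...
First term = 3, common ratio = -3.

Sₙ = a(1 - rⁿ) / (1 - r)
S_8 = 3(1 - (-3)^8) / (1 - (-3))
S_8 = 3(1 - 6561) / (4)
S_8 = -4920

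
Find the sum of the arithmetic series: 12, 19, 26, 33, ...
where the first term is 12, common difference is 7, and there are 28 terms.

Sₙ = n/2 × (first + last)
Last term = a + (n-1)d = 12 + (28-1)×7 = 201
S_28 = 28/2 × (12 + 201)
S_28 = 28/2 × 213 = 2982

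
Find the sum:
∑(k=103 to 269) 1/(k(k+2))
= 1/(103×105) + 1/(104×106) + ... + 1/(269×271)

Partial fractions: 1/(k(k+2)) = (1/2)[1/k - 1/(k+2)]
Telescoping leaves the first two and last two terms:
= (1/2)[1/103 + 1/104 - 1/270 - 1/271]
= 4675499/783797040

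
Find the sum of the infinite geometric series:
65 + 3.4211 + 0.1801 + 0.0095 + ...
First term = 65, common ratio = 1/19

For |r| < 1, S = a / (1 - r)
S = 65 / (1 - (1/19))
S = 65 / (18/19)
S = 1235/18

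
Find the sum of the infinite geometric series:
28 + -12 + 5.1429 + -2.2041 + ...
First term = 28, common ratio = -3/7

For |r| < 1, S = a / (1 - r)
S = 28 / (1 - (-3/7))
S = 28 / (10/7)
S = 98/5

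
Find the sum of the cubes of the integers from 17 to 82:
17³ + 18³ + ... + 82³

Use ∑_{k=1}^{n} k³ = [n(n+1)/2]², then subtract the first 16 terms.
∑_{k=1}^{82} k³ = [82×83/2]² = 3403² = 11580409
∑_{k=1}^{16} k³ = [16×17/2]² = 136² = 18496
∑_{k=17}^{82} k³ = 11580409 - 18496 = 11561913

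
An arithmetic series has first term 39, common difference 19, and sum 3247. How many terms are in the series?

Using S = n/2 × [2a + (n-1)d]
3247 = n/2 × [2(39) + (n-1)(19)]
3247 = n/2 × [78 + 19n - 19]
6494 = n × [59 + 19n]
19n² + (59)n - 6494 = 0
Discriminant: Δ = (59)² - 4(19)(-6494) = 3481 + 493544 = 497025
√Δ = 705
n = [-(59) + √Δ] / (2·19) = (-59 + 705) / 38 = 646 / 38 = 17
(The negative root is discarded since n must be a positive integer.)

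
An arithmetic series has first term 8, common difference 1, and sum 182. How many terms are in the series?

Using S = n/2 × [2a + (n-1)d]
182 = n/2 × [2(8) + (n-1)(1)]
182 = n/2 × [16 + 1n - 1]
364 = n × [15 + 1n]
1n² + (15)n - 364 = 0
Discriminant: Δ = (15)² - 4(1)(-364) = 225 + 1456 = 1681
√Δ = 41
n = [-(15) + √Δ] / (2·1) = (-15 + 41) / 2 = 26 / 2 = 13
(The negative root is discarded since n must be a positive integer.)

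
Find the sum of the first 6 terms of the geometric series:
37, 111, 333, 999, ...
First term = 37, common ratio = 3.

Sₙ = a(1 - rⁿ) / (1 - r)
S_6 = 37(1 - 3^6) / (1 - 3)
S_6 = 37(1 - 729) / (-2)
S_6 = 13468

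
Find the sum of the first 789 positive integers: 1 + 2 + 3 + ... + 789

Formula: ∑k = n(n+1)/2
= 789×790/2
= 623310/2
= 311655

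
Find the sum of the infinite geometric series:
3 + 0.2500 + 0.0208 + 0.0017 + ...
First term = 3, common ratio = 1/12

For |r| < 1, S = a / (1 - r)
S = 3 / (1 - (1/12))
S = 3 / (11/12)
S = 36/11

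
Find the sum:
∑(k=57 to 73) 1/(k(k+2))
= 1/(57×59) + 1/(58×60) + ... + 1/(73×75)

Partial fractions: 1/(k(k+2)) = (1/2)[1/k - 1/(k+2)]
Telescoping leaves the first two and last two terms:
= (1/2)[1/57 + 1/58 - 1/74 - 1/75]
= 2023/509675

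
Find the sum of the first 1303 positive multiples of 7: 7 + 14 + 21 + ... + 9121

Factor out 7: = 7(1 + 2 + ... + 1303) = 7 × n(n+1)/2
= 7 × 1303×1304/2
= 7 × 849556
= 5946892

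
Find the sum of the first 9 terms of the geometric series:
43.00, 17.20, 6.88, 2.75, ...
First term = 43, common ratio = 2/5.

Sₙ = a(1 - rⁿ) / (1 - r)
S_9 = 43(1 - (2/5)^9) / (1 - (2/5))
S_9 = 43(1 - (512/1953125)) / (3/5)
S_9 = 27987453/390625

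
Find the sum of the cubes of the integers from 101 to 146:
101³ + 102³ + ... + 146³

Use ∑_{k=1}^{n} k³ = [n(n+1)/2]², then subtract the first 100 terms.
∑_{k=1}^{146} k³ = [146×147/2]² = 10731² = 115154361
∑_{k=1}^{100} k³ = [100×101/2]² = 5050² = 25502500
∑_{k=101}^{146} k³ = 115154361 - 25502500 = 89651861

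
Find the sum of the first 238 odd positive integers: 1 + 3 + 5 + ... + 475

Sum of first n odd numbers = n²
= 238²
= 56644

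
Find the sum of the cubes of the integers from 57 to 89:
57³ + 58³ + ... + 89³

Use ∑_{k=1}^{n} k³ = [n(n+1)/2]², then subtract the first 56 terms.
∑_{k=1}^{89} k³ = [89×90/2]² = 4005² = 16040025
∑_{k=1}^{56} k³ = [56×57/2]² = 1596² = 2547216
∑_{k=57}^{89} k³ = 16040025 - 2547216 = 13492809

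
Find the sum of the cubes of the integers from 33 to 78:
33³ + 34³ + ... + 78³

Use ∑_{k=1}^{n} k³ = [n(n+1)/2]², then subtract the first 32 terms.
∑_{k=1}^{78} k³ = [78×79/2]² = 3081² = 9492561
∑_{k=1}^{32} k³ = [32×33/2]² = 528² = 278784
∑_{k=33}^{78} k³ = 9492561 - 278784 = 9213777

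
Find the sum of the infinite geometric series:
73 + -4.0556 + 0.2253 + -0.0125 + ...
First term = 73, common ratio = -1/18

For |r| < 1, S = a / (1 - r)
S = 73 / (1 - (-1/18))
S = 73 / (19/18)
S = 1314/19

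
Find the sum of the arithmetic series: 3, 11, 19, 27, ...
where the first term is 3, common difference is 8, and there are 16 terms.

Sₙ = n/2 × (first + last)
Last term = a + (n-1)d = 3 + (16-1)×8 = 123
S_16 = 16/2 × (3 + 123)
S_16 = 16/2 × 126 = 1008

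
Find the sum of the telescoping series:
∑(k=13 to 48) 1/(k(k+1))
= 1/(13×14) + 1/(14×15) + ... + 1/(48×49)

Partial fractions: 1/(k(k+1)) = 1/k - 1/(k+1)
The series telescopes:
= (1/13 - 1/14) + (1/14 - 1/15) + ... + (1/48 - 1/49)
= 1/13 - 1/49
= 36/637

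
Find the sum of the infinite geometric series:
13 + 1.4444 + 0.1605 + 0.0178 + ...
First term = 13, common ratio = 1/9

For |r| < 1, S = a / (1 - r)
S = 13 / (1 - (1/9))
S = 13 / (8/9)
S = 117/8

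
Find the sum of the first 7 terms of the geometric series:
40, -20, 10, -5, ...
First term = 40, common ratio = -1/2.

Sₙ = a(1 - rⁿ) / (1 - r)
S_7 = 40(1 - (-1/2)^7) / (1 - (-1/2))
S_7 = 40(1 - (-1/128)) / (3/2)
S_7 = 215/8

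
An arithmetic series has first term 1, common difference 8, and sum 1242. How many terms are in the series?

Using S = n/2 × [2a + (n-1)d]
1242 = n/2 × [2(1) + (n-1)(8)]
1242 = n/2 × [2 + 8n - 8]
2484 = n × [-6 + 8n]
8n² + (-6)n - 2484 = 0
Discriminant: Δ = (-6)² - 4(8)(-2484) = 36 + 79488 = 79524
√Δ = 282
n = [-(-6) + √Δ] / (2·8) = (6 + 282) / 16 = 288 / 16 = 18
(The negative root is discarded since n must be a positive integer.)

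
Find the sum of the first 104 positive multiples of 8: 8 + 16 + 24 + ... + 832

Factor out 8: = 8(1 + 2 + ... + 104) = 8 × n(n+1)/2
= 8 × 104×105/2
= 8 × 5460
= 43680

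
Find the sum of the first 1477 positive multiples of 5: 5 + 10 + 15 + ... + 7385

Factor out 5: = 5(1 + 2 + ... + 1477) = 5 × n(n+1)/2
= 5 × 1477×1478/2
= 5 × 1091503
= 5457515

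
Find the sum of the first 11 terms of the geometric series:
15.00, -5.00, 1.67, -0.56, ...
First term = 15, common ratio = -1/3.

Sₙ = a(1 - rⁿ) / (1 - r)
S_11 = 15(1 - (-1/3)^11) / (1 - (-1/3))
S_11 = 15(1 - (-1/177147)) / (4/3)
S_11 = 221435/19683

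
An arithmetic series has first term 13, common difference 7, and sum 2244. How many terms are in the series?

Using S = n/2 × [2a + (n-1)d]
2244 = n/2 × [2(13) + (n-1)(7)]
2244 = n/2 × [26 + 7n - 7]
4488 = n × [19 + 7n]
7n² + (19)n - 4488 = 0
Discriminant: Δ = (19)² - 4(7)(-4488) = 361 + 125664 = 126025
√Δ = 355
n = [-(19) + √Δ] / (2·7) = (-19 + 355) / 14 = 336 / 14 = 24
(The negative root is discarded since n must be a positive integer.)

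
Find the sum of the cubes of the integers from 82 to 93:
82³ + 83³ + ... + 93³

Use ∑_{k=1}^{n} k³ = [n(n+1)/2]², then subtract the first 81 terms.
∑_{k=1}^{93} k³ = [93×94/2]² = 4371² = 19105641
∑_{k=1}^{81} k³ = [81×82/2]² = 3321² = 11029041
∑_{k=82}^{93} k³ = 19105641 - 11029041 = 8076600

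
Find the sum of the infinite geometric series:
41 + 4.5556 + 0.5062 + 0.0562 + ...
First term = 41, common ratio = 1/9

For |r| < 1, S = a / (1 - r)
S = 41 / (1 - (1/9))
S = 41 / (8/9)
S = 369/8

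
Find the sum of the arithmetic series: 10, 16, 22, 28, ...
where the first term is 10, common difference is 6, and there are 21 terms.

Sₙ = n/2 × (first + last)
Last term = a + (n-1)d = 10 + (21-1)×6 = 130
S_21 = 21/2 × (10 + 130)
S_21 = 21/2 × 140 = 1470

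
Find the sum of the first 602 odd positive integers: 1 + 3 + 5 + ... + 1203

Sum of first n odd numbers = n²
= 602²
= 362404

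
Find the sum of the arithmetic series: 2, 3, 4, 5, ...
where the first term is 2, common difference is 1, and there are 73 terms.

Sₙ = n/2 × (first + last)
Last term = a + (n-1)d = 2 + (73-1)×1 = 74
S_73 = 73/2 × (2 + 74)
S_73 = 73/2 × 76 = 2774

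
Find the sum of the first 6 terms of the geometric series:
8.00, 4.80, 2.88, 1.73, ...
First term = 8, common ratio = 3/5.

Sₙ = a(1 - rⁿ) / (1 - r)
S_6 = 8(1 - (3/5)^6) / (1 - (3/5))
S_6 = 8(1 - (729/15625)) / (2/5)
S_6 = 59584/3125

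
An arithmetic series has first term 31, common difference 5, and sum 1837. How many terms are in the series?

Using S = n/2 × [2a + (n-1)d]
1837 = n/2 × [2(31) + (n-1)(5)]
1837 = n/2 × [62 + 5n - 5]
3674 = n × [57 + 5n]
5n² + (57)n - 3674 = 0
Discriminant: Δ = (57)² - 4(5)(-3674) = 3249 + 73480 = 76729
√Δ = 277
n = [-(57) + √Δ] / (2·5) = (-57 + 277) / 10 = 220 / 10 = 22
(The negative root is discarded since n must be a positive integer.)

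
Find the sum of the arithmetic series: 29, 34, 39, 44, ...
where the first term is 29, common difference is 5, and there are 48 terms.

Sₙ = n/2 × (first + last)
Last term = a + (n-1)d = 29 + (48-1)×5 = 264
S_48 = 48/2 × (29 + 264)
S_48 = 48/2 × 293 = 7032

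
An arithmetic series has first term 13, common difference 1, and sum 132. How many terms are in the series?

Using S = n/2 × [2a + (n-1)d]
132 = n/2 × [2(13) + (n-1)(1)]
132 = n/2 × [26 + 1n - 1]
264 = n × [25 + 1n]
1n² + (25)n - 264 = 0
Discriminant: Δ = (25)² - 4(1)(-264) = 625 + 1056 = 1681
√Δ = 41
n = [-(25) + √Δ] / (2·1) = (-25 + 41) / 2 = 16 / 2 = 8
(The negative root is discarded since n must be a positive integer.)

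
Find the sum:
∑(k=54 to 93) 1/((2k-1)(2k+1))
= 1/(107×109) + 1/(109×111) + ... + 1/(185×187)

Partial fractions: 1/((2k-1)(2k+1)) = (1/2)[1/(2k-1) - 1/(2k+1)]
The series telescopes:
= (1/2)[1/107 - 1/187]
= 40/20009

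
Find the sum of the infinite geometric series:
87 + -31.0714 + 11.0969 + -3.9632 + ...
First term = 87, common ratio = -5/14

For |r| < 1, S = a / (1 - r)
S = 87 / (1 - (-5/14))
S = 87 / (19/14)
S = 1218/19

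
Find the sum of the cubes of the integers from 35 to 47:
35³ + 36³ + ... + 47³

Use ∑_{k=1}^{n} k³ = [n(n+1)/2]², then subtract the first 34 terms.
∑_{k=1}^{47} k³ = [47×48/2]² = 1128² = 1272384
∑_{k=1}^{34} k³ = [34×35/2]² = 595² = 354025
∑_{k=35}^{47} k³ = 1272384 - 354025 = 918359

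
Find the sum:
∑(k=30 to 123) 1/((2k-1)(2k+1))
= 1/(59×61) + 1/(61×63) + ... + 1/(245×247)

Partial fractions: 1/((2k-1)(2k+1)) = (1/2)[1/(2k-1) - 1/(2k+1)]
The series telescopes:
= (1/2)[1/59 - 1/247]
= 94/14573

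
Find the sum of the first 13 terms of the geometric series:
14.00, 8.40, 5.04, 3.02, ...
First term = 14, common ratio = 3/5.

Sₙ = a(1 - rⁿ) / (1 - r)
S_13 = 14(1 - (3/5)^13) / (1 - (3/5))
S_13 = 14(1 - (1594323/1220703125)) / (2/5)
S_13 = 8533761614/244140625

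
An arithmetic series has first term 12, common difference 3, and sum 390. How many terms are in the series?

Using S = n/2 × [2a + (n-1)d]
390 = n/2 × [2(12) + (n-1)(3)]
390 = n/2 × [24 + 3n - 3]
780 = n × [21 + 3n]
3n² + (21)n - 780 = 0
Discriminant: Δ = (21)² - 4(3)(-780) = 441 + 9360 = 9801
√Δ = 99
n = [-(21) + √Δ] / (2·3) = (-21 + 99) / 6 = 78 / 6 = 13
(The negative root is discarded since n must be a positive integer.)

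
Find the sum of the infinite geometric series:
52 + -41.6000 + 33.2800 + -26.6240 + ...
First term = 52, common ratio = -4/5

For |r| < 1, S = a / (1 - r)
S = 52 / (1 - (-4/5))
S = 52 / (9/5)
S = 260/9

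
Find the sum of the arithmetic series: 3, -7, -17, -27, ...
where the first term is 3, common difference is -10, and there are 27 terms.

Sₙ = n/2 × (first + last)
Last term = a + (n-1)d = 3 + (27-1)×(-10) = -257
S_27 = 27/2 × (3 + (-257))
S_27 = 27/2 × (-254) = -3429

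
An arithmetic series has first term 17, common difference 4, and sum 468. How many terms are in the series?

Using S = n/2 × [2a + (n-1)d]
468 = n/2 × [2(17) + (n-1)(4)]
468 = n/2 × [34 + 4n - 4]
936 = n × [30 + 4n]
4n² + (30)n - 936 = 0
Discriminant: Δ = (30)² - 4(4)(-936) = 900 + 14976 = 15876
√Δ = 126
n = [-(30) + √Δ] / (2·4) = (-30 + 126) / 8 = 96 / 8 = 12
(The negative root is discarded since n must be a positive integer.)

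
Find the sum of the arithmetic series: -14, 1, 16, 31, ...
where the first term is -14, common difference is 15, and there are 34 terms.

Sₙ = n/2 × (first + last)
Last term = a + (n-1)d = -14 + (34-1)×15 = 481
S_34 = 34/2 × (-14 + 481)
S_34 = 34/2 × 467 = 7939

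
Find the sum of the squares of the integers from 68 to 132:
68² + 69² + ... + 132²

Use ∑_{k=1}^{n} k² = n(n+1)(2n+1)/6, then subtract the first 67 terms.
∑_{k=1}^{132} k² = 132×133×265/6 = 775390
∑_{k=1}^{67} k² = 67×68×135/6 = 102510
∑_{k=68}^{132} k² = 775390 - 102510 = 672880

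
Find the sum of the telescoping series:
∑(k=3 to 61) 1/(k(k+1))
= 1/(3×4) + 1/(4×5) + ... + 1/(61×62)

Partial fractions: 1/(k(k+1)) = 1/k - 1/(k+1)
The series telescopes:
= (1/3 - 1/4) + (1/4 - 1/5) + ... + (1/61 - 1/62)
= 1/3 - 1/62
= 59/186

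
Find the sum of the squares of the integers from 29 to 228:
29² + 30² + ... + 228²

Use ∑_{k=1}^{n} k² = n(n+1)(2n+1)/6, then subtract the first 28 terms.
∑_{k=1}^{228} k² = 228×229×457/6 = 3976814
∑_{k=1}^{28} k² = 28×29×57/6 = 7714
∑_{k=29}^{228} k² = 3976814 - 7714 = 3969100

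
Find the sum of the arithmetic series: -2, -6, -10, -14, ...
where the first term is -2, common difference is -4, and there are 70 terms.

Sₙ = n/2 × (first + last)
Last term = a + (n-1)d = -2 + (70-1)×(-4) = -278
S_70 = 70/2 × (-2 + (-278))
S_70 = 70/2 × (-280) = -9800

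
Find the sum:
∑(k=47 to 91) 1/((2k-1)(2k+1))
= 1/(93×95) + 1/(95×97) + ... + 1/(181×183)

Partial fractions: 1/((2k-1)(2k+1)) = (1/2)[1/(2k-1) - 1/(2k+1)]
The series telescopes:
= (1/2)[1/93 - 1/183]
= 5/1891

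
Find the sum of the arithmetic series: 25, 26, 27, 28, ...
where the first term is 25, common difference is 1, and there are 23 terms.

Sₙ = n/2 × (first + last)
Last term = a + (n-1)d = 25 + (23-1)×1 = 47
S_23 = 23/2 × (25 + 47)
S_23 = 23/2 × 72 = 828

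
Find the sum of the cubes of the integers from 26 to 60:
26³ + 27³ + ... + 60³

Use ∑_{k=1}^{n} k³ = [n(n+1)/2]², then subtract the first 25 terms.
∑_{k=1}^{60} k³ = [60×61/2]² = 1830² = 3348900
∑_{k=1}^{25} k³ = [25×26/2]² = 325² = 105625
∑_{k=26}^{60} k³ = 3348900 - 105625 = 3243275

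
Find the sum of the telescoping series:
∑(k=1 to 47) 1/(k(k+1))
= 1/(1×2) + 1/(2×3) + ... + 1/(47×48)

Partial fractions: 1/(k(k+1)) = 1/k - 1/(k+1)
The series telescopes:
= (1/1 - 1/2) + (1/2 - 1/3) + ... + (1/47 - 1/48)
= 1/1 - 1/48
= 47/48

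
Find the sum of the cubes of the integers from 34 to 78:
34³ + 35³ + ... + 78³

Use ∑_{k=1}^{n} k³ = [n(n+1)/2]², then subtract the first 33 terms.
∑_{k=1}^{78} k³ = [78×79/2]² = 3081² = 9492561
∑_{k=1}^{33} k³ = [33×34/2]² = 561² = 314721
∑_{k=34}^{78} k³ = 9492561 - 314721 = 9177840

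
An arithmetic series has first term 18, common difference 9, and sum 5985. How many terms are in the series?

Using S = n/2 × [2a + (n-1)d]
5985 = n/2 × [2(18) + (n-1)(9)]
5985 = n/2 × [36 + 9n - 9]
11970 = n × [27 + 9n]
9n² + (27)n - 11970 = 0
Discriminant: Δ = (27)² - 4(9)(-11970) = 729 + 430920 = 431649
√Δ = 657
n = [-(27) + √Δ] / (2·9) = (-27 + 657) / 18 = 630 / 18 = 35
(The negative root is discarded since n must be a positive integer.)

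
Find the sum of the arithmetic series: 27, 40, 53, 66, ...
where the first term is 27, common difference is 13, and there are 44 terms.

Sₙ = n/2 × (first + last)
Last term = a + (n-1)d = 27 + (44-1)×13 = 586
S_44 = 44/2 × (27 + 586)
S_44 = 44/2 × 613 = 13486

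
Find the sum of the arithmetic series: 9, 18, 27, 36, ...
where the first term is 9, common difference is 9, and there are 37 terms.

Sₙ = n/2 × (first + last)
Last term = a + (n-1)d = 9 + (37-1)×9 = 333
S_37 = 37/2 × (9 + 333)
S_37 = 37/2 × 342 = 6327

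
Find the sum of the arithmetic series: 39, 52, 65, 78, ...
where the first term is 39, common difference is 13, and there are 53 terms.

Sₙ = n/2 × (first + last)
Last term = a + (n-1)d = 39 + (53-1)×13 = 715
S_53 = 53/2 × (39 + 715)
S_53 = 53/2 × 754 = 19981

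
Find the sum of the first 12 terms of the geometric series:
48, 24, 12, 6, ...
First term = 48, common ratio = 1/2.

Sₙ = a(1 - rⁿ) / (1 - r)
S_12 = 48(1 - (1/2)^12) / (1 - (1/2))
S_12 = 48(1 - (1/4096)) / (1/2)
S_12 = 12285/128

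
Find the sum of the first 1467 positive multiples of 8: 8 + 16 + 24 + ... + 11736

Factor out 8: = 8(1 + 2 + ... + 1467) = 8 × n(n+1)/2
= 8 × 1467×1468/2
= 8 × 1076778
= 8614224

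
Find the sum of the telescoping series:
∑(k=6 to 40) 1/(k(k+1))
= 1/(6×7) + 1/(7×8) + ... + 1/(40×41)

Partial fractions: 1/(k(k+1)) = 1/k - 1/(k+1)
The series telescopes:
= (1/6 - 1/7) + (1/7 - 1/8) + ... + (1/40 - 1/41)
= 1/6 - 1/41
= 35/246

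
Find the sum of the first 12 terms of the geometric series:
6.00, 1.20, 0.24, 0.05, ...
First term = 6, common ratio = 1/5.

Sₙ = a(1 - rⁿ) / (1 - r)
S_12 = 6(1 - (1/5)^12) / (1 - (1/5))
S_12 = 6(1 - (1/244140625)) / (4/5)
S_12 = 366210936/48828125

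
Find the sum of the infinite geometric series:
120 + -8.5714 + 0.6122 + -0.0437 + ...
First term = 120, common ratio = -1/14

For |r| < 1, S = a / (1 - r)
S = 120 / (1 - (-1/14))
S = 120 / (15/14)
S = 112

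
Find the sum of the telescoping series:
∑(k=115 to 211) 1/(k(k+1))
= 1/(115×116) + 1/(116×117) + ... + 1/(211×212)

Partial fractions: 1/(k(k+1)) = 1/k - 1/(k+1)
The series telescopes:
= (1/115 - 1/116) + (1/116 - 1/117) + ... + (1/211 - 1/212)
= 1/115 - 1/212
= 97/24380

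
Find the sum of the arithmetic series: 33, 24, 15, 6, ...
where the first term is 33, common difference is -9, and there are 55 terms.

Sₙ = n/2 × (first + last)
Last term = a + (n-1)d = 33 + (55-1)×(-9) = -453
S_55 = 55/2 × (33 + (-453))
S_55 = 55/2 × (-420) = -11550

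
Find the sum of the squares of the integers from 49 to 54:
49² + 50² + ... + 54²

Use ∑_{k=1}^{n} k² = n(n+1)(2n+1)/6, then subtract the first 48 terms.
∑_{k=1}^{54} k² = 54×55×109/6 = 53955
∑_{k=1}^{48} k² = 48×49×97/6 = 38024
∑_{k=49}^{54} k² = 53955 - 38024 = 15931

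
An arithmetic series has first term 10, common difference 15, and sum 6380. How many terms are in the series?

Using S = n/2 × [2a + (n-1)d]
6380 = n/2 × [2(10) + (n-1)(15)]
6380 = n/2 × [20 + 15n - 15]
12760 = n × [5 + 15n]
15n² + (5)n - 12760 = 0
Discriminant: Δ = (5)² - 4(15)(-12760) = 25 + 765600 = 765625
√Δ = 875
n = [-(5) + √Δ] / (2·15) = (-5 + 875) / 30 = 870 / 30 = 29
(The negative root is discarded since n must be a positive integer.)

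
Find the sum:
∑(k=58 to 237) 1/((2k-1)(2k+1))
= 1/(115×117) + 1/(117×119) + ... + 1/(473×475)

Partial fractions: 1/((2k-1)(2k+1)) = (1/2)[1/(2k-1) - 1/(2k+1)]
The series telescopes:
= (1/2)[1/115 - 1/475]
= 36/10925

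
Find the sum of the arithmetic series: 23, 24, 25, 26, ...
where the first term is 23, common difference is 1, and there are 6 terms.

Sₙ = n/2 × (first + last)
Last term = a + (n-1)d = 23 + (6-1)×1 = 28
S_6 = 6/2 × (23 + 28)
S_6 = 6/2 × 51 = 153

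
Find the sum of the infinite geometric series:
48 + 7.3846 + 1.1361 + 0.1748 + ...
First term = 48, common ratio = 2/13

For |r| < 1, S = a / (1 - r)
S = 48 / (1 - (2/13))
S = 48 / (11/13)
S = 624/11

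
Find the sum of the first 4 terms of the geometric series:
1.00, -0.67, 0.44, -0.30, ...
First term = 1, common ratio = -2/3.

Sₙ = a(1 - rⁿ) / (1 - r)
S_4 = 1(1 - (-2/3)^4) / (1 - (-2/3))
S_4 = 1(1 - (16/81)) / (5/3)
S_4 = 13/27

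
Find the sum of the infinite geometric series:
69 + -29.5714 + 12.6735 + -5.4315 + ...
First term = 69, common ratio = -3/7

For |r| < 1, S = a / (1 - r)
S = 69 / (1 - (-3/7))
S = 69 / (10/7)
S = 483/10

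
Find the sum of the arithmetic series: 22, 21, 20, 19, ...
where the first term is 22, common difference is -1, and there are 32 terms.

Sₙ = n/2 × (first + last)
Last term = a + (n-1)d = 22 + (32-1)×(-1) = -9
S_32 = 32/2 × (22 + (-9))
S_32 = 32/2 × 13 = 208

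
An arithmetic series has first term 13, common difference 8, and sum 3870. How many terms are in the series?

Using S = n/2 × [2a + (n-1)d]
3870 = n/2 × [2(13) + (n-1)(8)]
3870 = n/2 × [26 + 8n - 8]
7740 = n × [18 + 8n]
8n² + (18)n - 7740 = 0
Discriminant: Δ = (18)² - 4(8)(-7740) = 324 + 247680 = 248004
√Δ = 498
n = [-(18) + √Δ] / (2·8) = (-18 + 498) / 16 = 480 / 16 = 30
(The negative root is discarded since n must be a positive integer.)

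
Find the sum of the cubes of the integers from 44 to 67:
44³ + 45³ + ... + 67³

Use ∑_{k=1}^{n} k³ = [n(n+1)/2]², then subtract the first 43 terms.
∑_{k=1}^{67} k³ = [67×68/2]² = 2278² = 5189284
∑_{k=1}^{43} k³ = [43×44/2]² = 946² = 894916
∑_{k=44}^{67} k³ = 5189284 - 894916 = 4294368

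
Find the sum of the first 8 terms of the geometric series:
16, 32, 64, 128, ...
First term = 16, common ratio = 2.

Sₙ = a(1 - rⁿ) / (1 - r)
S_8 = 16(1 - 2^8) / (1 - 2)
S_8 = 16(1 - 256) / (-1)
S_8 = 4080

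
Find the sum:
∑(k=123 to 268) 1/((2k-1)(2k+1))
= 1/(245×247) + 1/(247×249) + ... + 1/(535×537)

Partial fractions: 1/((2k-1)(2k+1)) = (1/2)[1/(2k-1) - 1/(2k+1)]
The series telescopes:
= (1/2)[1/245 - 1/537]
= 146/131565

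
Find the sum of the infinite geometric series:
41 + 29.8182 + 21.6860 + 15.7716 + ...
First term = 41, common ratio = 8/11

For |r| < 1, S = a / (1 - r)
S = 41 / (1 - (8/11))
S = 41 / (3/11)
S = 451/3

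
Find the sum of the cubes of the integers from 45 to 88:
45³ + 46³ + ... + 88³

Use ∑_{k=1}^{n} k³ = [n(n+1)/2]², then subtract the first 44 terms.
∑_{k=1}^{88} k³ = [88×89/2]² = 3916² = 15335056
∑_{k=1}^{44} k³ = [44×45/2]² = 990² = 980100
∑_{k=45}^{88} k³ = 15335056 - 980100 = 14354956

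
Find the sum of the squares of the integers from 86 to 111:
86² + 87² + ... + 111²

Use ∑_{k=1}^{n} k² = n(n+1)(2n+1)/6, then subtract the first 85 terms.
∑_{k=1}^{111} k² = 111×112×223/6 = 462056
∑_{k=1}^{85} k² = 85×86×171/6 = 208335
∑_{k=86}^{111} k² = 462056 - 208335 = 253721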